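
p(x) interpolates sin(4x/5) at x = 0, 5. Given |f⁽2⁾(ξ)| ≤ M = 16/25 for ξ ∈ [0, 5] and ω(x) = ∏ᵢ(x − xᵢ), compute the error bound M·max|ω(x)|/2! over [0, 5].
2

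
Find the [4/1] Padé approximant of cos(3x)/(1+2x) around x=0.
(27*x**4/8 - 9*x**2/2 + 1)/(2*x + 1)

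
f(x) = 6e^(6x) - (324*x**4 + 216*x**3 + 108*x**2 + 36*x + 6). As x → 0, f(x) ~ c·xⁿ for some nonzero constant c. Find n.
5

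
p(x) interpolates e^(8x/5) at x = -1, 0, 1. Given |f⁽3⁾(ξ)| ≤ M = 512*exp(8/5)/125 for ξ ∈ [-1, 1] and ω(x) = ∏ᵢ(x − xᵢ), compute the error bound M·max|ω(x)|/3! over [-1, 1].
512*sqrt(3)*exp(8/5)/3375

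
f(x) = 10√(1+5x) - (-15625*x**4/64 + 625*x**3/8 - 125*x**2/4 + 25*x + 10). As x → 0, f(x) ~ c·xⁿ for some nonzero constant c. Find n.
5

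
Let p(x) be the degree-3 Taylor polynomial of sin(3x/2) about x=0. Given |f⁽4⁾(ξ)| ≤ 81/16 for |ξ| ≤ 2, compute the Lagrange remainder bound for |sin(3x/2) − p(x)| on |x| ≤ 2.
27/8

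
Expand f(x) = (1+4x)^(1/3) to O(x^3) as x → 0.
1 + 4*x/3 - 16*x**2/9 + O(x**3)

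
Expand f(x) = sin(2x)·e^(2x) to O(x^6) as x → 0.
2*x + 4*x**2 + 8*x**3/3 - 16*x**5/15 + O(x**6)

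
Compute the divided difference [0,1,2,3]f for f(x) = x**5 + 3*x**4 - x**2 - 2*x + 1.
43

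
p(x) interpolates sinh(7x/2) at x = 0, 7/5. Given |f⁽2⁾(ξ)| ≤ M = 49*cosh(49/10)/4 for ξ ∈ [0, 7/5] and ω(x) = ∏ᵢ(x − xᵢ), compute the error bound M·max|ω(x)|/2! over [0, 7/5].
2401*cosh(49/10)/800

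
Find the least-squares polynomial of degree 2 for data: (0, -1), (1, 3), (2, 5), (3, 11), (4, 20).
-2/5 + x + x²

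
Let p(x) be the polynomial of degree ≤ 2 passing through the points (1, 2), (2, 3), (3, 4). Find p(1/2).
3/2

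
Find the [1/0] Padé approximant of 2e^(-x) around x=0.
2 - 2*x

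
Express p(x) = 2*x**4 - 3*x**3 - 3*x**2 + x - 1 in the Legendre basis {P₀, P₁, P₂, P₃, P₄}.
(-8/5)P₀ + (-4/5)P₁ + (-6/7)P₂ + (-6/5)P₃ + (16/35)P₄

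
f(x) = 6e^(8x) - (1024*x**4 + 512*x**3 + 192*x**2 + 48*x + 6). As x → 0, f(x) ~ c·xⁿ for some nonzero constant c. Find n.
5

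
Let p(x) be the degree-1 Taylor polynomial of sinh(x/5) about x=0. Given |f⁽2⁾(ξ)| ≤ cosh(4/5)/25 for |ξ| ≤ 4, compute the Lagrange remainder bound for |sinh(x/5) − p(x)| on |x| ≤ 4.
8*cosh(4/5)/25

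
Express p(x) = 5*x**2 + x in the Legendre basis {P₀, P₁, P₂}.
(5/3)P₀ + P₁ + (10/3)P₂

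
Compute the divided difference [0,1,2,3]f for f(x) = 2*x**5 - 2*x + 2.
50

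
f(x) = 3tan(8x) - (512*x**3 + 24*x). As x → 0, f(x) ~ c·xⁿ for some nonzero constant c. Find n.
5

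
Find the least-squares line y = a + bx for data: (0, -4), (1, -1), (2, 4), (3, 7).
a = -21/5, b = 19/5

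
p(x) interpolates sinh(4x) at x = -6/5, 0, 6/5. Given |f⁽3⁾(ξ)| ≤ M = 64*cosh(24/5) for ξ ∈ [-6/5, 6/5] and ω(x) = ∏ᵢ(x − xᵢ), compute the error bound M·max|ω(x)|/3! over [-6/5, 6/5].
512*sqrt(3)*cosh(24/5)/125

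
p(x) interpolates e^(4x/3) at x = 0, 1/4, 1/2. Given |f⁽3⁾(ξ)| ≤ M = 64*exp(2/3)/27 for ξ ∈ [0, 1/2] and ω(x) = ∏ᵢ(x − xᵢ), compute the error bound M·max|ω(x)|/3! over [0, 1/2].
sqrt(3)*exp(2/3)/729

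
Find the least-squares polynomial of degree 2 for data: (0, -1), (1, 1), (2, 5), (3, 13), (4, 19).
-9/7 + (62/35)x + (6/7)x²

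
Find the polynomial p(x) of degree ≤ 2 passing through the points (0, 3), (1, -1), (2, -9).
-2*x**2 - 2*x + 3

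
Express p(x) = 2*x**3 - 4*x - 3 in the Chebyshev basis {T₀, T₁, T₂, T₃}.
(-3)T₀ + (-5/2)T₁ + (1/2)T₃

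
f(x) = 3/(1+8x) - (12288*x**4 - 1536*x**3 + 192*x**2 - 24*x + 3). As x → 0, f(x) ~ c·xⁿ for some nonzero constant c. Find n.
5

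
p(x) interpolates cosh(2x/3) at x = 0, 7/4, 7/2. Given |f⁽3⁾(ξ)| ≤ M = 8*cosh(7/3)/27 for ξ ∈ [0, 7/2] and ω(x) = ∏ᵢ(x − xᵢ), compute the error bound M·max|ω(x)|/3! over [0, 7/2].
343*sqrt(3)*cosh(7/3)/5832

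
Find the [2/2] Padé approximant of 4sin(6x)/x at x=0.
(24 - 504*x**2/5)/(9*x**2/5 + 1)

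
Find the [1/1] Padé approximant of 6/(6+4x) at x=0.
1/(2*x/3 + 1)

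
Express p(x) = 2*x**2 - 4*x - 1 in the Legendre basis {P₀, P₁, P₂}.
(-1/3)P₀ + (-4)P₁ + (4/3)P₂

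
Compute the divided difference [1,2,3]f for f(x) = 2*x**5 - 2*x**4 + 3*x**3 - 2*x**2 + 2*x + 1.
146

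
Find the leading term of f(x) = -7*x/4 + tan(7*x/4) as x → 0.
343*x**3/192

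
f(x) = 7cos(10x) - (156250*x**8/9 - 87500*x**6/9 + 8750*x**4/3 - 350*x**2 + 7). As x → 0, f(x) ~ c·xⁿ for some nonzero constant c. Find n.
10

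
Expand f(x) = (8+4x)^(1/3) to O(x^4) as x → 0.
2 + x/3 - x**2/18 + 5*x**3/324 + O(x**4)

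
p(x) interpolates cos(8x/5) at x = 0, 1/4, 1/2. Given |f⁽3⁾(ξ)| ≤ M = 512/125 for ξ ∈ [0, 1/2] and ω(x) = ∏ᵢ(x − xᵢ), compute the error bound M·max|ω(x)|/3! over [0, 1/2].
8*sqrt(3)/3375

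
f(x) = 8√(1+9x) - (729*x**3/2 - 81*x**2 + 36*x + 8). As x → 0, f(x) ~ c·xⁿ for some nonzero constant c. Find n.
4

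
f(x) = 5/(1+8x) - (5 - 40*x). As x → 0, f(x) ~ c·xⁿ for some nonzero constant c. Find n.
2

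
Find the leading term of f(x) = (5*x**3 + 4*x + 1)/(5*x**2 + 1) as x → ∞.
x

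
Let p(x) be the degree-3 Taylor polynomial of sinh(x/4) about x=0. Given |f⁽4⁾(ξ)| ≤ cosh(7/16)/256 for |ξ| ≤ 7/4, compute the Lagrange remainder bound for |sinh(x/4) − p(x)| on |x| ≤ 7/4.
2401*cosh(7/16)/1572864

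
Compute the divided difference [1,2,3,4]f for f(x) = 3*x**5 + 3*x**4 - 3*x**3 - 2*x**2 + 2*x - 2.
222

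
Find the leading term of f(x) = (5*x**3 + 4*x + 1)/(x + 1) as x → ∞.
5*x**2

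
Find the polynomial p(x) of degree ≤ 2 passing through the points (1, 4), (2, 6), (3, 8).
2*x + 2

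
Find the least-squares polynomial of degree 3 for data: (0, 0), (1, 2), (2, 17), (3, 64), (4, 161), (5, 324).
13/126 + (425/756)x + (-121/63)x² + (319/108)x³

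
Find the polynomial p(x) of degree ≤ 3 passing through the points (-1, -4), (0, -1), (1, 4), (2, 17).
x**3 + x**2 + 3*x - 1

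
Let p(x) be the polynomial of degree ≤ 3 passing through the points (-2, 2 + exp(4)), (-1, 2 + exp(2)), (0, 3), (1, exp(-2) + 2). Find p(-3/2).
(1 + (27 + 15*exp(2) + 5*exp(4))*exp(2))*exp(-2)/16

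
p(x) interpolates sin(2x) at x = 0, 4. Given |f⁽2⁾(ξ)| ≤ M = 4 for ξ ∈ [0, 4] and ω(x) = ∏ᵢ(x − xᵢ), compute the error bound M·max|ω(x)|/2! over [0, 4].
8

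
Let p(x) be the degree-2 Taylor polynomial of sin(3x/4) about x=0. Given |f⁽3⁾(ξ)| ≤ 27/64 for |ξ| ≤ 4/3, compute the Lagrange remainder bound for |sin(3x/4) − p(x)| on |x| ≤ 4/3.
1/6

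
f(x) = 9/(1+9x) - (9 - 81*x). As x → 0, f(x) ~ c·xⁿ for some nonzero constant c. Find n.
2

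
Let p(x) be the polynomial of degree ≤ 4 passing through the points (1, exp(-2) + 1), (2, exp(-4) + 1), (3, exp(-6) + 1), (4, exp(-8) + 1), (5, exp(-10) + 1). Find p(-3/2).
(-8580*exp(6) - 5460*exp(2) + 1155 + 10010*exp(4) + 128*exp(10) + 3003*exp(8))*exp(-10)/128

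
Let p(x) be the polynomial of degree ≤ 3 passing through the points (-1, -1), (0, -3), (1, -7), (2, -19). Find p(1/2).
-35/8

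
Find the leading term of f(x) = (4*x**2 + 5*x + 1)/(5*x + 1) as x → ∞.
4*x/5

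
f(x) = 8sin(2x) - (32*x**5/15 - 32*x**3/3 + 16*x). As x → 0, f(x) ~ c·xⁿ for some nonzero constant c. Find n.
7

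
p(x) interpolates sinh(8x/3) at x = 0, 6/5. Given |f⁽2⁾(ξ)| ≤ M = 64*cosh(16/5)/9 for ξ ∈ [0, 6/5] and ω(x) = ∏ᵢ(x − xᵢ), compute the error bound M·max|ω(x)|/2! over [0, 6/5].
32*cosh(16/5)/25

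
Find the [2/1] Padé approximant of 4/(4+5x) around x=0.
1/(5*x/4 + 1)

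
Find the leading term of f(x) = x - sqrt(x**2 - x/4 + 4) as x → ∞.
1/8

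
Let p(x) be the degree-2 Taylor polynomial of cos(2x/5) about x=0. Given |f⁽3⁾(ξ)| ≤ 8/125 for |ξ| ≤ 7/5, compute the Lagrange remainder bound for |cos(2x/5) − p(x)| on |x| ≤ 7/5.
1372/46875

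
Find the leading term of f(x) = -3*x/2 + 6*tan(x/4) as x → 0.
x**3/32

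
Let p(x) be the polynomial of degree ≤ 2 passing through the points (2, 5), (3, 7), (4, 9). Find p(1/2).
2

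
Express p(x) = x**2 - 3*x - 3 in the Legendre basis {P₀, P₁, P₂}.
(-8/3)P₀ + (-3)P₁ + (2/3)P₂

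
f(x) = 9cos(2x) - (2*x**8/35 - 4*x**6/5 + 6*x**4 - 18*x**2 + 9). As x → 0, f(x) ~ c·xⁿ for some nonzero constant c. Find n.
10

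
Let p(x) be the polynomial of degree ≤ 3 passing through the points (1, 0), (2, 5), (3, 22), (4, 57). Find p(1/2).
1/8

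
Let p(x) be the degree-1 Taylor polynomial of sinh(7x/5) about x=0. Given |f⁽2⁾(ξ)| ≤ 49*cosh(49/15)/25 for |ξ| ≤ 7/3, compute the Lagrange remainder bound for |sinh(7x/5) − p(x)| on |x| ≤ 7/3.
2401*cosh(49/15)/450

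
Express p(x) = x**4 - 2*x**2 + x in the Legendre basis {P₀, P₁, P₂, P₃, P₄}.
(-7/15)P₀ + P₁ + (-16/21)P₂ + (8/35)P₄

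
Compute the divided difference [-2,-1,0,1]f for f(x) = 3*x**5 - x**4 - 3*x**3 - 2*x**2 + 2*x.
14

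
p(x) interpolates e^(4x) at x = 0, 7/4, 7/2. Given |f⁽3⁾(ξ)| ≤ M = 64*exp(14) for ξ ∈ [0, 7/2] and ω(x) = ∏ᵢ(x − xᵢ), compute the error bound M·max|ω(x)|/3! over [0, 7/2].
343*sqrt(3)*exp(14)/27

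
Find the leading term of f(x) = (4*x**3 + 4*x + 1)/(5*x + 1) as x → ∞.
4*x**2/5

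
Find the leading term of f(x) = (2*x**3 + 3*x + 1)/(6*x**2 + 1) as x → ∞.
x/3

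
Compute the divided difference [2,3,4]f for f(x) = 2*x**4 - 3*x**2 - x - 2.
107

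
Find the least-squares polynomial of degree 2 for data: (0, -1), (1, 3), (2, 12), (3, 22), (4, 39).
-33/35 + (153/70)x + (27/14)x²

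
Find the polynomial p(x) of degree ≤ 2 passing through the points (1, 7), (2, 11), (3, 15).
4*x + 3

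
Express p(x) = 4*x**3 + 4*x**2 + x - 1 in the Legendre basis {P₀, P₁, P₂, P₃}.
(1/3)P₀ + (17/5)P₁ + (8/3)P₂ + (8/5)P₃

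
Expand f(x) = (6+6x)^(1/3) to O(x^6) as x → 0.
6**(1/3) + 6**(1/3)*x/3 - 6**(1/3)*x**2/9 + 5*6**(1/3)*x**3/81 - 10*6**(1/3)*x**4/243 + 22*6**(1/3)*x**5/729 + O(x**6)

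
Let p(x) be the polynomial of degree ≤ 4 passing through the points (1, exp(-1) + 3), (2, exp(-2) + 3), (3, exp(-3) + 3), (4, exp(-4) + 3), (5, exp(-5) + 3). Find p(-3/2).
(-8580*exp(3) - 5460*e + 1155 + 384*exp(5) + 10010*exp(2) + 3003*exp(4))*exp(-5)/128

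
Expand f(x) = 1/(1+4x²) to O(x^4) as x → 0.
1 - 4*x**2 + O(x**4)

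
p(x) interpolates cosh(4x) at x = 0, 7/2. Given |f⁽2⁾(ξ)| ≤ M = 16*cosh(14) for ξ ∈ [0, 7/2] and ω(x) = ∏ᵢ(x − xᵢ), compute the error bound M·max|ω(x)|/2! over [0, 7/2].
49*cosh(14)/2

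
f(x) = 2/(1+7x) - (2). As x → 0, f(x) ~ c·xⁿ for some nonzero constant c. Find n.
1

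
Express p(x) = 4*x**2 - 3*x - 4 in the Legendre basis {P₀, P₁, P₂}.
(-8/3)P₀ + (-3)P₁ + (8/3)P₂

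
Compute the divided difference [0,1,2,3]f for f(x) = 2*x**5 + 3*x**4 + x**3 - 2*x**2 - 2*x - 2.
69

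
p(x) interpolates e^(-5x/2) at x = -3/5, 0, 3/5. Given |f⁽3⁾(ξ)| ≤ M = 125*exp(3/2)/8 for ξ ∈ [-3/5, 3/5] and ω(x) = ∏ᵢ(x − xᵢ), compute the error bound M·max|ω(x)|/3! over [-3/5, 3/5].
sqrt(3)*exp(3/2)/8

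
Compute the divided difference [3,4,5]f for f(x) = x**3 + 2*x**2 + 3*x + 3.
14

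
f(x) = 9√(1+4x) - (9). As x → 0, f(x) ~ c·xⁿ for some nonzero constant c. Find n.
1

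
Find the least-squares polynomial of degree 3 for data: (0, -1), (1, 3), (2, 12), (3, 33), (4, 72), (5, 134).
-13/14 + (81/28)x + (-5/28)x² + x³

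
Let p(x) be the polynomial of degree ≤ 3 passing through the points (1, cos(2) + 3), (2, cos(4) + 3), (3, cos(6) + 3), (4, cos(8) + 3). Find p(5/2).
9*cos(4)/16 - cos(8)/16 - cos(2)/16 + 9*cos(6)/16 + 3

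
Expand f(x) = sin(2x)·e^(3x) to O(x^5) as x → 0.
2*x + 6*x**2 + 23*x**3/3 + 5*x**4 + O(x**5)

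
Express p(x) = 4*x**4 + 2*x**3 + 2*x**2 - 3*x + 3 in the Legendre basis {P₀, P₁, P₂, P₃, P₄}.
(67/15)P₀ + (-9/5)P₁ + (76/21)P₂ + (4/5)P₃ + (32/35)P₄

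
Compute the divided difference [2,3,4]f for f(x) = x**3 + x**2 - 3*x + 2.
10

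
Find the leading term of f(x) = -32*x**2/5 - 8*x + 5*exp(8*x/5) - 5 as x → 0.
256*x**3/75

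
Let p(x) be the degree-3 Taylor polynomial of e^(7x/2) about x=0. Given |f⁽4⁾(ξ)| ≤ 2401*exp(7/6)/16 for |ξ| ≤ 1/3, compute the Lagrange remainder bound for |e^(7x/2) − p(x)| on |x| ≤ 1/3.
2401*exp(7/6)/31104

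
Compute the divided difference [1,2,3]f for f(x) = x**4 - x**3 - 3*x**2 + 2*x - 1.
16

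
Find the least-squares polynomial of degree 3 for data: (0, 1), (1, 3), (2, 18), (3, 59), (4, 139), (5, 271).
1 + (-1/6)x + (13/6)x³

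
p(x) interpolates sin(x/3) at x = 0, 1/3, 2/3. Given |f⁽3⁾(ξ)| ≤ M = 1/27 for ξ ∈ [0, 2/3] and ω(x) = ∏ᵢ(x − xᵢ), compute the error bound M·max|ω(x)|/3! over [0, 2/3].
sqrt(3)/19683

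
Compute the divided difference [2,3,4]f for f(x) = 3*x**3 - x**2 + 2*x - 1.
26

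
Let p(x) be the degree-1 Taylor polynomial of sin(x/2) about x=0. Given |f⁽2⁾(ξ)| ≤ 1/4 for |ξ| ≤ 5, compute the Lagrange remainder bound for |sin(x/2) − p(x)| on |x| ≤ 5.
25/8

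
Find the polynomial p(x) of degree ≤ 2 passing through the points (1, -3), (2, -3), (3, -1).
x**2 - 3*x - 1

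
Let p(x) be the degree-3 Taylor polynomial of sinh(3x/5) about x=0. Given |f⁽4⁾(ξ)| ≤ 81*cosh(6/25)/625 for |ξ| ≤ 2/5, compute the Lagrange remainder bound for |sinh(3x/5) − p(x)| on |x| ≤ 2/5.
54*cosh(6/25)/390625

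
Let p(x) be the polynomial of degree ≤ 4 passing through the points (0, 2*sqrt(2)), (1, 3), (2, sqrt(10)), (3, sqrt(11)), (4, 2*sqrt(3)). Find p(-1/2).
-315/32 - 45*sqrt(11)/32 + 35*sqrt(3)/64 + 315*sqrt(2)/64 + 189*sqrt(10)/64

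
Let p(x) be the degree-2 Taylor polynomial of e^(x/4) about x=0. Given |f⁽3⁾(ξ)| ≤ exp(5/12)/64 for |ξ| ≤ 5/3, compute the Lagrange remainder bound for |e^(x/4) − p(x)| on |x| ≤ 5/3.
125*exp(5/12)/10368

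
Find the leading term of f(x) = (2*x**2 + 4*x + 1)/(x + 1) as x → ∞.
2*x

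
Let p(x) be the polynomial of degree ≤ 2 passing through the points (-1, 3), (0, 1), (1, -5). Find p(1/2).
-3/2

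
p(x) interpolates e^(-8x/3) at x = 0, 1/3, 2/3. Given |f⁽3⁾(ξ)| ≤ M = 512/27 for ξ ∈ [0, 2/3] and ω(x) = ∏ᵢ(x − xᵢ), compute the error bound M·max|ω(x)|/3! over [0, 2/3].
512*sqrt(3)/19683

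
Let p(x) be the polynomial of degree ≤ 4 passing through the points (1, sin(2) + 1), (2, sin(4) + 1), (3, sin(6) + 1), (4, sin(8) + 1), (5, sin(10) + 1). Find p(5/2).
15*sin(4)/32 + 45*sin(6)/64 - 5*sin(8)/32 - 5*sin(2)/128 + 3*sin(10)/128 + 1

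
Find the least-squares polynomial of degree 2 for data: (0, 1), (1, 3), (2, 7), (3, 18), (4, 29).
34/35 + (-3/70)x + (25/14)x²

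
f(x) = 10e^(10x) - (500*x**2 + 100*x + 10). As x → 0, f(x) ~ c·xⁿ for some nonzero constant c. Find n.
3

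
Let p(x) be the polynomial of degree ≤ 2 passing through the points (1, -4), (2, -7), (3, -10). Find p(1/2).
-5/2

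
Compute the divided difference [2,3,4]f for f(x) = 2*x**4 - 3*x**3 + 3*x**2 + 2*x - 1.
86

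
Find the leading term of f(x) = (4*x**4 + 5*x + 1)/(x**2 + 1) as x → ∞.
4*x**2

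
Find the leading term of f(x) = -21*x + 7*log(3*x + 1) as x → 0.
-63*x**2/2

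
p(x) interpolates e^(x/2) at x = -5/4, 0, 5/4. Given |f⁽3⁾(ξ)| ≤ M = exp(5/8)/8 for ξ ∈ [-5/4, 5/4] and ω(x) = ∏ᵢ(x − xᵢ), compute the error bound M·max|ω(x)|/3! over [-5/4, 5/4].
125*sqrt(3)*exp(5/8)/13824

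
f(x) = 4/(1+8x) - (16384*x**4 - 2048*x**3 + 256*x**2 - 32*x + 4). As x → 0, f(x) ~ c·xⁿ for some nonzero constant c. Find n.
5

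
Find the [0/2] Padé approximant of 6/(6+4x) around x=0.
1/(2*x/3 + 1)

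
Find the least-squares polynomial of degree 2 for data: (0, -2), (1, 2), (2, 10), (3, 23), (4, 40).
-69/35 + (23/14)x + (31/14)x²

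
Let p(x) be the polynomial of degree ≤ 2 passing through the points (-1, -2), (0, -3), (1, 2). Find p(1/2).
-5/4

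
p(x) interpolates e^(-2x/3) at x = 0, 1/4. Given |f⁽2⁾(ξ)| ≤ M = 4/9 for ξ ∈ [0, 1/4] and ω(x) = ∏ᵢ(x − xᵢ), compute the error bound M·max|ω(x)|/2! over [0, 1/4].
1/288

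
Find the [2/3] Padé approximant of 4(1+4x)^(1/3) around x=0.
(224*x**2/9 + 64*x/3 + 4)/(-32*x**3/81 + 8*x**2/3 + 4*x + 1)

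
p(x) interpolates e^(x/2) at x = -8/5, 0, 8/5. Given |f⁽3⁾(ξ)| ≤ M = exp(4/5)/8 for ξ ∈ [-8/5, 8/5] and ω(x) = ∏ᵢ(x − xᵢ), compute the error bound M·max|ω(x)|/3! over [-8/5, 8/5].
64*sqrt(3)*exp(4/5)/3375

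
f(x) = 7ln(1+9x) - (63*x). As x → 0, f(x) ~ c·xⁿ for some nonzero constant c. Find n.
2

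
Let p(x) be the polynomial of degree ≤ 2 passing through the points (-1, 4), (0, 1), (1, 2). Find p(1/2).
1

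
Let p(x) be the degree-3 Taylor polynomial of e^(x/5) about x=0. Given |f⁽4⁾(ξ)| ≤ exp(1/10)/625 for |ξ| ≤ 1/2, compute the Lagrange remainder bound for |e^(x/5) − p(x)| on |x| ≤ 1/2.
exp(1/10)/240000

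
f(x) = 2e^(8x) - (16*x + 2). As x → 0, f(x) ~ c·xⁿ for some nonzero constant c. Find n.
2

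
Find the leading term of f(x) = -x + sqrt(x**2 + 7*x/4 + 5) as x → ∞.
7/8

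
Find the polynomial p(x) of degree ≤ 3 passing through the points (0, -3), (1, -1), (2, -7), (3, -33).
-2*x**3 + 2*x**2 + 2*x - 3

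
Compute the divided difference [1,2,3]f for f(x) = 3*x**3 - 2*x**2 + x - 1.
16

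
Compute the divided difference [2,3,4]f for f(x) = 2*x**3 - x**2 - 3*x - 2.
17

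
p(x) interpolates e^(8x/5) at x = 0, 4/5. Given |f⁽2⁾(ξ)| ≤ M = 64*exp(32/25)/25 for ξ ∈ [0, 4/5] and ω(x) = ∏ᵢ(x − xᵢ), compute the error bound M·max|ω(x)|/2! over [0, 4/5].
128*exp(32/25)/625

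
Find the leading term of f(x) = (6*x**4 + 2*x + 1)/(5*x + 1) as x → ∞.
6*x**3/5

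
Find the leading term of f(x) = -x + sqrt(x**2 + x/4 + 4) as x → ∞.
1/8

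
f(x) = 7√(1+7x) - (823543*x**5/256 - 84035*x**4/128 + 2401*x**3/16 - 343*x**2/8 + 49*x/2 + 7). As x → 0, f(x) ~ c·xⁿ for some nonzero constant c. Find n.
6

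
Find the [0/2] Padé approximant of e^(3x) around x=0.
1/(9*x**2/2 - 3*x + 1)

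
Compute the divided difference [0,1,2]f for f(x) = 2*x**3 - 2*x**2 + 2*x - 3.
4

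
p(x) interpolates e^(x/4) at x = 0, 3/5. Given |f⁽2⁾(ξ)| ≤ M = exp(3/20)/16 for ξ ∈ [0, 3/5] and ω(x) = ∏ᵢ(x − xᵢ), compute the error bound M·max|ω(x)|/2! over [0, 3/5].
9*exp(3/20)/3200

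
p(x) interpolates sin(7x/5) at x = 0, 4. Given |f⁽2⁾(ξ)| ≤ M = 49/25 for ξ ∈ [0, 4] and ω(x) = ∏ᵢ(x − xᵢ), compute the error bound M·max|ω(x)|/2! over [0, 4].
98/25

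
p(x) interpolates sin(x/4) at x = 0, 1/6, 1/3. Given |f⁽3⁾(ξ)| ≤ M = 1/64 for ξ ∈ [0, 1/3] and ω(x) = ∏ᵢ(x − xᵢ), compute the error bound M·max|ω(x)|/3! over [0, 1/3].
sqrt(3)/373248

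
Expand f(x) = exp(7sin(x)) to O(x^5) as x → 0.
1 + 7*x + 49*x**2/2 + 56*x**3 + 735*x**4/8 + O(x**5)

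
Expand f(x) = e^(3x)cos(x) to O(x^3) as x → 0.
1 + 3*x + 4*x**2 + O(x**3)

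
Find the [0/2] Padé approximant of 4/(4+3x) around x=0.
1/(3*x/4 + 1)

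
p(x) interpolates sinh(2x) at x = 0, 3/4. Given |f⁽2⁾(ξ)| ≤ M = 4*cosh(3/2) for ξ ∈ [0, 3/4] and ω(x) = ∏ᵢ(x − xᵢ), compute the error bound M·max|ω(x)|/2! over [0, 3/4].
9*cosh(3/2)/32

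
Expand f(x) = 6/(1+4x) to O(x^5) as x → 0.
6 - 24*x + 96*x**2 - 384*x**3 + 1536*x**4 + O(x**5)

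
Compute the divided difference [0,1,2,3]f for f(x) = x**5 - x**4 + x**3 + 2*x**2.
20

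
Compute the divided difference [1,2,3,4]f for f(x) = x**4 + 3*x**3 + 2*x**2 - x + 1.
13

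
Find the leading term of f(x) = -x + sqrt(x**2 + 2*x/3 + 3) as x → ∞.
1/3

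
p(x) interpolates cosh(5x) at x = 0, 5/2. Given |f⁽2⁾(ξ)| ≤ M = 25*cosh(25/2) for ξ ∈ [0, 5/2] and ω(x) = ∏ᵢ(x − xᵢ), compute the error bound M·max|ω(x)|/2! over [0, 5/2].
625*cosh(25/2)/32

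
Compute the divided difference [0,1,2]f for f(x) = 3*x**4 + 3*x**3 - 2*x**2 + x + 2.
28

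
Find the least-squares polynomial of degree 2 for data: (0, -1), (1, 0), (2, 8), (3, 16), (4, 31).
-6/5 + (2)x²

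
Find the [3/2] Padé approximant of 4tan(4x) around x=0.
(-256*x**3/15 + 16*x)/(1 - 32*x**2/5)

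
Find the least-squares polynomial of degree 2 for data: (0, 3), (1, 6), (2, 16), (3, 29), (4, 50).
104/35 + (39/70)x + (39/14)x²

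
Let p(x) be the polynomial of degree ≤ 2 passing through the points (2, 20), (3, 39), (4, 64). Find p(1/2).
11/4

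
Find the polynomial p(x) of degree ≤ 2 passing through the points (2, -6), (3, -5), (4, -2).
x**2 - 4*x - 2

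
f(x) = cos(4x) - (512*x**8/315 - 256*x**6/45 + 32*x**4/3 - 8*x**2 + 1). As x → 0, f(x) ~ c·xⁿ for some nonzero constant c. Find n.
10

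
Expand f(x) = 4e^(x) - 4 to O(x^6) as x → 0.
4*x + 2*x**2 + 2*x**3/3 + x**4/6 + x**5/30 + O(x**6)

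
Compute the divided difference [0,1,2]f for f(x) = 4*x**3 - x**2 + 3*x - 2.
11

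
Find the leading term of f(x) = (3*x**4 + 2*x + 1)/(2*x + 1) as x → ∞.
3*x**3/2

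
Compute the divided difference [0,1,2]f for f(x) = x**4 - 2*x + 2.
7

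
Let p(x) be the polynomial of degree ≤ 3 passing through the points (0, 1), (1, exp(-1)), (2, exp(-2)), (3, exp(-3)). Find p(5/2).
(-5*exp(2) + 5 + exp(3) + 15*e)*exp(-3)/16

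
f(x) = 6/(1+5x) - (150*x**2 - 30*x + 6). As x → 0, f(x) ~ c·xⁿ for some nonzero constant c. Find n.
3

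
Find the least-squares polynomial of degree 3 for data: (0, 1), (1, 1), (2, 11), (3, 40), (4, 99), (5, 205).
46/63 + (65/54)x + (-137/63)x² + (109/54)x³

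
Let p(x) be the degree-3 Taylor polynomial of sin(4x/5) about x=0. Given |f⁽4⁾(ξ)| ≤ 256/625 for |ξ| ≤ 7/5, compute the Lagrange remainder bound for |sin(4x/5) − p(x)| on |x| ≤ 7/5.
76832/1171875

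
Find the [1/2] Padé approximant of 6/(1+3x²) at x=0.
6/(3*x**2 + 1)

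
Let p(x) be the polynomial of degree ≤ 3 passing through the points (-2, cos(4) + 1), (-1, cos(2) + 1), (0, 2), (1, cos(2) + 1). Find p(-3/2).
cos(2) + 5*cos(4)/16 + 11/16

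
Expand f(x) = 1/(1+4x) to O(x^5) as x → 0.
1 - 4*x + 16*x**2 - 64*x**3 + 256*x**4 + O(x**5)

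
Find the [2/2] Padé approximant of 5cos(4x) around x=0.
(5 - 100*x**2/3)/(4*x**2/3 + 1)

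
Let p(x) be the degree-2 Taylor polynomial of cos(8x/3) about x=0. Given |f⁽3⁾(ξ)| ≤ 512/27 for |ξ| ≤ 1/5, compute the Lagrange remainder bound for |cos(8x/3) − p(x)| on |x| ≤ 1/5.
256/10125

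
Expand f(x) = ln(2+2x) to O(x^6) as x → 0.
log(2) + x - x**2/2 + x**3/3 - x**4/4 + x**5/5 + O(x**6)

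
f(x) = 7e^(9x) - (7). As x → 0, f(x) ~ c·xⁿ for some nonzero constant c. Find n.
1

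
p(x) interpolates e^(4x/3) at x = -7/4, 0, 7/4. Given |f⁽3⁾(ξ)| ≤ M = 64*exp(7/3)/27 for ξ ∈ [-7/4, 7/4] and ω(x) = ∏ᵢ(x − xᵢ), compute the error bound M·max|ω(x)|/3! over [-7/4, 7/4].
343*sqrt(3)*exp(7/3)/729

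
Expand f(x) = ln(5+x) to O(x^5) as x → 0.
log(5) + x/5 - x**2/50 + x**3/375 - x**4/2500 + O(x**5)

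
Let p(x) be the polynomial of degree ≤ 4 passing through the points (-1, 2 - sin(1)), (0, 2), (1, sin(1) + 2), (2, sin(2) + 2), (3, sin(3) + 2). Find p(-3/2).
-45*sin(2)/32 + 35*sin(3)/128 + 63*sin(1)/128 + 2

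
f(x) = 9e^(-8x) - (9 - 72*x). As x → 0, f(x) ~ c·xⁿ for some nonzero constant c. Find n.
2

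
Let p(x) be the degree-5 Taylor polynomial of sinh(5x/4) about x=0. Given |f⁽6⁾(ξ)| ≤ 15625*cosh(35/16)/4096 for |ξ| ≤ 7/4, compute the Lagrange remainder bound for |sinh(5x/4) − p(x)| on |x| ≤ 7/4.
367653125*cosh(35/16)/2415919104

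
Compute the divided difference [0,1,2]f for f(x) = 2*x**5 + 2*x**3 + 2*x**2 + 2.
38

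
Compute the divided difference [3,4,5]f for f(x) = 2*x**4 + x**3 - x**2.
205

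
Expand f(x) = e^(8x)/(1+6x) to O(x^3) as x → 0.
1 + 2*x + 20*x**2 + O(x**3)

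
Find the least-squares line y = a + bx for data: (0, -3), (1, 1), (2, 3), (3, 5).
a = -12/5, b = 13/5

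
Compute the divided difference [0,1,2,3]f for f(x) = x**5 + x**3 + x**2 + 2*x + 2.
26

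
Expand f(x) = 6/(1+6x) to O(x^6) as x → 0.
6 - 36*x + 216*x**2 - 1296*x**3 + 7776*x**4 - 46656*x**5 + O(x**6)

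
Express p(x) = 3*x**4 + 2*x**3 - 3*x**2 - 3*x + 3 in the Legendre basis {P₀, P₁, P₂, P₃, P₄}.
(13/5)P₀ + (-9/5)P₁ + (-2/7)P₂ + (4/5)P₃ + (24/35)P₄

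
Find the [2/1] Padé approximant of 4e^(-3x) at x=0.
(6*x**2 - 8*x + 4)/(x + 1)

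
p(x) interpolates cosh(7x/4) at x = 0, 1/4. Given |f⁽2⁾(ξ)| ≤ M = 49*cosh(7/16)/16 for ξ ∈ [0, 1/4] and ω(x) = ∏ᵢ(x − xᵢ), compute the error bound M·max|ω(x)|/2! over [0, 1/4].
49*cosh(7/16)/2048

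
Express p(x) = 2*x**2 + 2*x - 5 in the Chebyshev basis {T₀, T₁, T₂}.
(-4)T₀ + (2)T₁ + T₂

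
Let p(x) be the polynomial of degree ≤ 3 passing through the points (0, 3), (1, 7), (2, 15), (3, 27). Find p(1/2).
9/2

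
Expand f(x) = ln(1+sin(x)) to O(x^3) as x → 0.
x - x**2/2 + O(x**3)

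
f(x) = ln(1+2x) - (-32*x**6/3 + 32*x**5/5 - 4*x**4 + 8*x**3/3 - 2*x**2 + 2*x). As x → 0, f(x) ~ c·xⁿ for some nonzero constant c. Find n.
7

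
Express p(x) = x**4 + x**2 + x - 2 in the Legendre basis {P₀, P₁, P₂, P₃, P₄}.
(-22/15)P₀ + P₁ + (26/21)P₂ + (8/35)P₄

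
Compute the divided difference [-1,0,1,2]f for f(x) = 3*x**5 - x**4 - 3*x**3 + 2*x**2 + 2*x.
10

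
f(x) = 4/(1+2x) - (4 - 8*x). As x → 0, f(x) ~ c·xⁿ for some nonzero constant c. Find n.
2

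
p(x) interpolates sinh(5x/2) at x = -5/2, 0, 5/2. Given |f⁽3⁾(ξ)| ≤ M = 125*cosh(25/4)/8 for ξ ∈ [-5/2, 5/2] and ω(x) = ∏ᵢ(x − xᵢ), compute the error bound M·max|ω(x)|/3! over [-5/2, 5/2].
15625*sqrt(3)*cosh(25/4)/1728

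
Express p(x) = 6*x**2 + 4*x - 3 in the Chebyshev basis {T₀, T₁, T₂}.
(4)T₁ + (3)T₂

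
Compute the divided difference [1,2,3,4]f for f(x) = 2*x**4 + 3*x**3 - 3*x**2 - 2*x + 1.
23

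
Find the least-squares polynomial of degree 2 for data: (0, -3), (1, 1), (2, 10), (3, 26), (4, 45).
-109/35 + (107/70)x + (37/14)x²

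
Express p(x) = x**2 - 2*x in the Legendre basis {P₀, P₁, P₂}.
(1/3)P₀ + (-2)P₁ + (2/3)P₂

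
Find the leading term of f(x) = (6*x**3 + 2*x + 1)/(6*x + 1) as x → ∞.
x**2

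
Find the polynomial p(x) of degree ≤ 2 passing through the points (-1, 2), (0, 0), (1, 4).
3*x**2 + x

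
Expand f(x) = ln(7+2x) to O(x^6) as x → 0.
log(7) + 2*x/7 - 2*x**2/49 + 8*x**3/1029 - 4*x**4/2401 + 32*x**5/84035 + O(x**6)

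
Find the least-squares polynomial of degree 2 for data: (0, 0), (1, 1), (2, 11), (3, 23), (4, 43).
-2/7 + (-22/35)x + (20/7)x²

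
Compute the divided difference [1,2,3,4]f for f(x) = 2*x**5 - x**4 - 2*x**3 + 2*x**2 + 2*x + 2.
118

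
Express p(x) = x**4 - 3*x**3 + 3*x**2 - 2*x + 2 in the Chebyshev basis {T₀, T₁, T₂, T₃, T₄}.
(31/8)T₀ + (-17/4)T₁ + (2)T₂ + (-3/4)T₃ + (1/8)T₄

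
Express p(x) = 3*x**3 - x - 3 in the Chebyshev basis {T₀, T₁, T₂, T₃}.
(-3)T₀ + (5/4)T₁ + (3/4)T₃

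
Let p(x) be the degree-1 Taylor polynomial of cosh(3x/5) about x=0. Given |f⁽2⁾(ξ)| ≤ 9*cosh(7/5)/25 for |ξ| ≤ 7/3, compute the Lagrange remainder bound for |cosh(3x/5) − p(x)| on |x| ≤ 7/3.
49*cosh(7/5)/50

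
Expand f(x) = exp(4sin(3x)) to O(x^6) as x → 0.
1 + 12*x + 72*x**2 + 270*x**3 + 648*x**4 + 7857*x**5/10 + O(x**6)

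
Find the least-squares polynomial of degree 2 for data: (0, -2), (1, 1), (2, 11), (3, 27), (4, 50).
-71/35 + (-1/7)x + (23/7)x²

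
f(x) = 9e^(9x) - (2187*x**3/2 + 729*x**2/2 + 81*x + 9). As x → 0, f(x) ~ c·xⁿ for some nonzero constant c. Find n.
4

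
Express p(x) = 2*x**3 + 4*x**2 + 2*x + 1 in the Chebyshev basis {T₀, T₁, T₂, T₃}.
(3)T₀ + (7/2)T₁ + (2)T₂ + (1/2)T₃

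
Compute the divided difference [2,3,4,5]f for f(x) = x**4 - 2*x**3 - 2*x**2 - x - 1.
12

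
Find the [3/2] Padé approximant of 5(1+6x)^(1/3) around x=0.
(56*x**3/3 + 84*x**2 + 42*x + 5)/(8*x**2 + 32*x/5 + 1)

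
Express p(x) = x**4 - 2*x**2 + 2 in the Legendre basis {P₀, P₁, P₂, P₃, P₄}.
(23/15)P₀ + (-16/21)P₂ + (8/35)P₄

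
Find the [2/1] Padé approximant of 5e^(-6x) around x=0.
(30*x**2 - 20*x + 5)/(2*x + 1)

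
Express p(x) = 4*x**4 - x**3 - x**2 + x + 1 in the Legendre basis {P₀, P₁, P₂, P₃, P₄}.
(22/15)P₀ + (2/5)P₁ + (34/21)P₂ + (-2/5)P₃ + (32/35)P₄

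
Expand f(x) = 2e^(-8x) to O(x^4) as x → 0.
2 - 16*x + 64*x**2 - 512*x**3/3 + O(x**4)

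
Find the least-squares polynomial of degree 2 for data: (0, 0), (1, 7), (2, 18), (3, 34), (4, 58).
13/35 + (221/70)x + (39/14)x²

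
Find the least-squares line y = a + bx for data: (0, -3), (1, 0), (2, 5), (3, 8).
a = -16/5, b = 19/5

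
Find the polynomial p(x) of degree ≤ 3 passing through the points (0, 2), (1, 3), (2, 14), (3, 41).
x**3 + 2*x**2 - 2*x + 2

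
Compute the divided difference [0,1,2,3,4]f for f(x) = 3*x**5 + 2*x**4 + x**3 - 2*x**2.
32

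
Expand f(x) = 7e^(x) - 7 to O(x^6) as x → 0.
7*x + 7*x**2/2 + 7*x**3/6 + 7*x**4/24 + 7*x**5/120 + O(x**6)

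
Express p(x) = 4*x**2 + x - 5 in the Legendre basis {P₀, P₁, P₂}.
(-11/3)P₀ + P₁ + (8/3)P₂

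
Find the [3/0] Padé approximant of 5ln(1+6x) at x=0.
30*x*(12*x**2 - 3*x + 1)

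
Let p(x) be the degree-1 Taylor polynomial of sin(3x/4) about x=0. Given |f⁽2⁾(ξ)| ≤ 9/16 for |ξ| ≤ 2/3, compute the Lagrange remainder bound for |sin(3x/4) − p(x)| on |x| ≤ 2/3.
1/8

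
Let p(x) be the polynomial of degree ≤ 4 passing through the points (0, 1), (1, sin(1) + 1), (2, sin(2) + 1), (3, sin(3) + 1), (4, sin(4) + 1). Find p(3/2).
-5*sin(3)/32 + 3*sin(4)/128 + 15*sin(1)/32 + 45*sin(2)/64 + 1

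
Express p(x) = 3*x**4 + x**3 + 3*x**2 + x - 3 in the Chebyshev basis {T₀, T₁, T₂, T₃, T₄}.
(-3/8)T₀ + (7/4)T₁ + (3)T₂ + (1/4)T₃ + (3/8)T₄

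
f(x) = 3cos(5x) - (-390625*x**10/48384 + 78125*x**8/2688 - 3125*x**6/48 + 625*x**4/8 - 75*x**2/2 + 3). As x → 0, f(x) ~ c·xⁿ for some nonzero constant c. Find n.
12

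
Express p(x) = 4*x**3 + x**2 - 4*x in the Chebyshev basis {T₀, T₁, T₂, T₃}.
(1/2)T₀ - T₁ + (1/2)T₂ + T₃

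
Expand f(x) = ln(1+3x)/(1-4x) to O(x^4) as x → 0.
3*x + 15*x**2/2 + 39*x**3 + O(x**4)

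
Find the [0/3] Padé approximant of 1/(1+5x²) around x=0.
1/(5*x**2 + 1)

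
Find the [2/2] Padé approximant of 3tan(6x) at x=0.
18*x/(1 - 12*x**2)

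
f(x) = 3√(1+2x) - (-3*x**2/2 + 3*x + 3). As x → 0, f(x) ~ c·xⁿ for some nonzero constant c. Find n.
3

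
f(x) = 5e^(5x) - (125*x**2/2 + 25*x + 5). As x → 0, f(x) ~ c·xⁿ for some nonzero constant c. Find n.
3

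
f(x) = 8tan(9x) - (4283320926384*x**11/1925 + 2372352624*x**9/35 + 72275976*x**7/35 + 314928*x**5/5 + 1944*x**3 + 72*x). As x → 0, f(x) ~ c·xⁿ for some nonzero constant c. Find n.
13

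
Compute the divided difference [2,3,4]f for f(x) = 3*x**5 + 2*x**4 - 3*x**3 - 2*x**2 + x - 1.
936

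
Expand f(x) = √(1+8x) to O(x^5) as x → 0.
1 + 4*x - 8*x**2 + 32*x**3 - 160*x**4 + O(x**5)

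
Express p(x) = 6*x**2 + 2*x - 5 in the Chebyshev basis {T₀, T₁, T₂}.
(-2)T₀ + (2)T₁ + (3)T₂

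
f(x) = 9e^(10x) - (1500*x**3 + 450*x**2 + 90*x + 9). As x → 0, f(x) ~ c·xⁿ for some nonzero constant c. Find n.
4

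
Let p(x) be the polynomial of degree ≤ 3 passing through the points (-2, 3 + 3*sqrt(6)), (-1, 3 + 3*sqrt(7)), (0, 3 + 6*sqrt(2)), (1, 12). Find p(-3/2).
-15*sqrt(2)/8 + 15*sqrt(6)/16 + 57/16 + 45*sqrt(7)/16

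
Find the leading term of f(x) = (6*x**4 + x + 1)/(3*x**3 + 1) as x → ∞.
2*x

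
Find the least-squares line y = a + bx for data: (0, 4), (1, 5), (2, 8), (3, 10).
a = 18/5, b = 21/10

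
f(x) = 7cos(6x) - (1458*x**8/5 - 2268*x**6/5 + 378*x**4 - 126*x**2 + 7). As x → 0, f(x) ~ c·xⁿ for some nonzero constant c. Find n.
10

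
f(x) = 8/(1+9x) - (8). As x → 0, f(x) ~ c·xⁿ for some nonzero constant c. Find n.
1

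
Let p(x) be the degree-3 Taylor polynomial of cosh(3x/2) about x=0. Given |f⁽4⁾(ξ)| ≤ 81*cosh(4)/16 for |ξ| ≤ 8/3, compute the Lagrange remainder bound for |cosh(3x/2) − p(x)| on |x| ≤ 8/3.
32*cosh(4)/3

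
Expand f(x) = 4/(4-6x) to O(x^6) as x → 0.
1 + 3*x/2 + 9*x**2/4 + 27*x**3/8 + 81*x**4/16 + 243*x**5/32 + O(x**6)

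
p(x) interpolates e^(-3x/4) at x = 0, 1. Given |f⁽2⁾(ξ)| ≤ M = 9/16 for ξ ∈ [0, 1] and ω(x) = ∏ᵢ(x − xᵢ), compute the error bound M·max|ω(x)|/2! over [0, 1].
9/128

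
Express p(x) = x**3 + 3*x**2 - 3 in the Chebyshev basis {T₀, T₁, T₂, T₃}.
(-3/2)T₀ + (3/4)T₁ + (3/2)T₂ + (1/4)T₃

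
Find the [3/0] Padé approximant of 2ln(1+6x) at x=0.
12*x*(12*x**2 - 3*x + 1)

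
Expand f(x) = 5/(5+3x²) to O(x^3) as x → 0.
1 - 3*x**2/5 + O(x**3)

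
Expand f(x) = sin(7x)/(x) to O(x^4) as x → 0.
7 - 343*x**2/6 + O(x**4)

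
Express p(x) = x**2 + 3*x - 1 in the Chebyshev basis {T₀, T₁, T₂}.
(-1/2)T₀ + (3)T₁ + (1/2)T₂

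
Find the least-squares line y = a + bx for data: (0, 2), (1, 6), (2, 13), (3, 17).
a = 17/10, b = 26/5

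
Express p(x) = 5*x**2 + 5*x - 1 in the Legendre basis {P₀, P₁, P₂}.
(2/3)P₀ + (5)P₁ + (10/3)P₂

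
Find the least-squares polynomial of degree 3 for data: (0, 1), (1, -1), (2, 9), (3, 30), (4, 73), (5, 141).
7/9 + (-692/189)x + (227/126)x² + (49/54)x³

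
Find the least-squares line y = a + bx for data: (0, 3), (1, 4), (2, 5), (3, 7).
a = 14/5, b = 13/10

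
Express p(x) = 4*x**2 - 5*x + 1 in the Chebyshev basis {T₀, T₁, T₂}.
(3)T₀ + (-5)T₁ + (2)T₂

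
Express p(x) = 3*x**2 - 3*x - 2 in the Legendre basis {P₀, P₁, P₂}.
-P₀ + (-3)P₁ + (2)P₂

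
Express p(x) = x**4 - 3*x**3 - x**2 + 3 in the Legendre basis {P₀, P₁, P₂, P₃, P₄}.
(43/15)P₀ + (-9/5)P₁ + (-2/21)P₂ + (-6/5)P₃ + (8/35)P₄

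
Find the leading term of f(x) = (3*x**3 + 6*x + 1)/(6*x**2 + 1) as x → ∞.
x/2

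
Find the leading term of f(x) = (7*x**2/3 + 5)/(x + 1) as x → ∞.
7*x/3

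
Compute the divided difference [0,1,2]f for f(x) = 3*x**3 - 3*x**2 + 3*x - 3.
6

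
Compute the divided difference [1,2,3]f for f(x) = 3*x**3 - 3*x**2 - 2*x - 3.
15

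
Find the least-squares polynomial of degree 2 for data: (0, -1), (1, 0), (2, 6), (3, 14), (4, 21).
-8/5 + (9/5)x + x²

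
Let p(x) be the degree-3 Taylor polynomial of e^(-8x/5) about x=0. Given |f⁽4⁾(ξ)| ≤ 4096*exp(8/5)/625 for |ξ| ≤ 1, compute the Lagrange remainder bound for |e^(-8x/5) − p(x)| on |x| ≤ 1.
512*exp(8/5)/1875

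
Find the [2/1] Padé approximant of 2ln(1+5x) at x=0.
5*x*(5*x + 6)/(3*(10*x/3 + 1))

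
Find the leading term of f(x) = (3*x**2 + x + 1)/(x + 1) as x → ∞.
3*x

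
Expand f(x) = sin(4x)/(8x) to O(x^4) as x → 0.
1/2 - 4*x**2/3 + O(x**4)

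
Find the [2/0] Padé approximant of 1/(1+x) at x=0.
x**2 - x + 1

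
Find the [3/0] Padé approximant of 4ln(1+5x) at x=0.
10*x*(50*x**2 - 15*x + 6)/3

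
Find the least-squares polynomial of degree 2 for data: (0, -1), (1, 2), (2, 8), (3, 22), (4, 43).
-18/35 + (-62/35)x + (22/7)x²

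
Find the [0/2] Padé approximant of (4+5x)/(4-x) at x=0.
1/(15*x**2/8 - 3*x/2 + 1)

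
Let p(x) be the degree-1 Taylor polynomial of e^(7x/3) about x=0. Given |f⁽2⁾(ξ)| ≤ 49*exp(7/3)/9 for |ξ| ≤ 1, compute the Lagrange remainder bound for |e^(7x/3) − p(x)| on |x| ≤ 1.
49*exp(7/3)/18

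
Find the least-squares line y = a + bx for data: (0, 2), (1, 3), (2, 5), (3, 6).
a = 19/10, b = 7/5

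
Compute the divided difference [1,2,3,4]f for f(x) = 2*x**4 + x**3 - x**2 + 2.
21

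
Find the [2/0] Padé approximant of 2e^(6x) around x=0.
36*x**2 + 12*x + 2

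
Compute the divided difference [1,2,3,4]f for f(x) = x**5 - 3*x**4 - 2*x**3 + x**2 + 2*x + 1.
33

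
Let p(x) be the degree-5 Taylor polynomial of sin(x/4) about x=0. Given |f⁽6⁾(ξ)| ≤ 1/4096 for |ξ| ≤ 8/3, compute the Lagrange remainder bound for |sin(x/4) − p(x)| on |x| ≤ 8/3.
4/32805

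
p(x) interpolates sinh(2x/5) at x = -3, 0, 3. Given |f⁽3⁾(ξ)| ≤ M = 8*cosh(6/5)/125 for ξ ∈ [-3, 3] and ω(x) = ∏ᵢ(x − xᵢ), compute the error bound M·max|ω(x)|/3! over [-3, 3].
8*sqrt(3)*cosh(6/5)/125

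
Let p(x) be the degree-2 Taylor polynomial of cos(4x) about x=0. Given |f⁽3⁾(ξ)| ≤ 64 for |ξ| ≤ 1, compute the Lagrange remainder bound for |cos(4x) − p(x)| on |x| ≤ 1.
32/3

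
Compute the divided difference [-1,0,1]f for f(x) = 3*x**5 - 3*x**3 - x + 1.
0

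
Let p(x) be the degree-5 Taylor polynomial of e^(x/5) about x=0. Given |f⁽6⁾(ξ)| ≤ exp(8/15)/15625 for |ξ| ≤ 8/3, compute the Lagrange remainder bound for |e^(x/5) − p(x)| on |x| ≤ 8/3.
16384*exp(8/15)/512578125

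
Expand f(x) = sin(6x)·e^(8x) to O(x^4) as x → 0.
6*x + 48*x**2 + 156*x**3 + O(x**4)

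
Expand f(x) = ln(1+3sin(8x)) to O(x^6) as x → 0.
24*x - 288*x**2 + 4352*x**3 - 76800*x**4 + 1445888*x**5 + O(x**6)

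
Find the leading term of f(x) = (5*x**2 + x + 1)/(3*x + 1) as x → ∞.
5*x/3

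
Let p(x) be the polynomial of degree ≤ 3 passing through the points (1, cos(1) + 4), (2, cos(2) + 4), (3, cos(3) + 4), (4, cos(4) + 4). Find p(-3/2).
385*cos(3)/16 + 4 - 105*cos(4)/16 + 231*cos(1)/16 - 495*cos(2)/16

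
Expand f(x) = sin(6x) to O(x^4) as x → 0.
6*x - 36*x**3 + O(x**4)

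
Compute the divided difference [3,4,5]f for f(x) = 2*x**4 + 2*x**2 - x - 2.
196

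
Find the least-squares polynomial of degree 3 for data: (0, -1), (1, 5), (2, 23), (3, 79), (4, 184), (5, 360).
-95/126 + (341/108)x + (-349/252)x² + (82/27)x³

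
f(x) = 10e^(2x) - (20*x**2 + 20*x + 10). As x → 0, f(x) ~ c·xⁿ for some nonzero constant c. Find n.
3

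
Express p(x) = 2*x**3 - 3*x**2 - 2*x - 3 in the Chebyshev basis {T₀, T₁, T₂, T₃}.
(-9/2)T₀ + (-1/2)T₁ + (-3/2)T₂ + (1/2)T₃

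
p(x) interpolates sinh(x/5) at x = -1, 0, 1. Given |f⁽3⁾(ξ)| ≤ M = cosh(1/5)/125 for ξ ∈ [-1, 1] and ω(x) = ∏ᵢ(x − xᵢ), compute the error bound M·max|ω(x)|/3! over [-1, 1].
sqrt(3)*cosh(1/5)/3375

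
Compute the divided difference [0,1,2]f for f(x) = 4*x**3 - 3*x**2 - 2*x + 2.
9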